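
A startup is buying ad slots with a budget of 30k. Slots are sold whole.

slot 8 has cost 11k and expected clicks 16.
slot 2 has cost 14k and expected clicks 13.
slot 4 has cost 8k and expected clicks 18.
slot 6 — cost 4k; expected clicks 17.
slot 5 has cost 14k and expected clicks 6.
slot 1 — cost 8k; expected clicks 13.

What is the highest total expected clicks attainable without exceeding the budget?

51

Take slot 8, slot 4, and slot 6: cost 11 + 8 + 4 = 23 ≤ 30, expected clicks 16 + 18 + 17 = 51.
No other feasible combination does better.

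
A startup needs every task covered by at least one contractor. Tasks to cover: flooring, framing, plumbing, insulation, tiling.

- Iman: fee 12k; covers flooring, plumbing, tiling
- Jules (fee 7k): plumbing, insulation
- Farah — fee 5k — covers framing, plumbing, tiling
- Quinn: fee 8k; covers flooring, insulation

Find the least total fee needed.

13

Choose Farah and Quinn: together they cover flooring, framing, plumbing, insulation, tiling — every task.
Total fee: 5 + 8 = 13.
No cover costs less than 13.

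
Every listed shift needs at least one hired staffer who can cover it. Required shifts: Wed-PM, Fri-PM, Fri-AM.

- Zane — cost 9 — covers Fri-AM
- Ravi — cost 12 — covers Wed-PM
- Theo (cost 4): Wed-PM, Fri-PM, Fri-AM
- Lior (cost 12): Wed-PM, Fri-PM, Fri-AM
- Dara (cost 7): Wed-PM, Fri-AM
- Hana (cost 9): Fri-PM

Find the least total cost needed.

Theo alone covers Wed-PM, Fri-PM, Fri-AM — every shift.
Total cost: 4.
No cover costs less than 4.

4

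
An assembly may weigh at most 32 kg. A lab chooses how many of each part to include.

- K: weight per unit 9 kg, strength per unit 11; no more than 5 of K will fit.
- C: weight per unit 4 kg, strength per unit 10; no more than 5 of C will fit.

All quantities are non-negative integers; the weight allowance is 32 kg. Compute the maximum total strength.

61

C has the best ratio (10/4); taking only C gives at most 5×10 = 50 (stopped by the supply cap of 5).
Mixing does better — 1×K and 5×C: weight 29 ≤ 32, strength 1·11 + 5·10 = 61.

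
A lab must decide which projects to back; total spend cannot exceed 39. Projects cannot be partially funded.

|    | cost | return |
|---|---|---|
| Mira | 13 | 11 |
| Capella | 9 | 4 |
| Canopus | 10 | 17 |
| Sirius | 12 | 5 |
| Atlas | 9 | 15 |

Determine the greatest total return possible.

Allowing fractional choices, the relaxed optimum would be about 46.1, but projects are indivisible.
Canopus + Sirius + Atlas: cost 10 + 12 + 9 = 31 ≤ 39, return 17 + 5 + 15 = 37.
Mira + Canopus + Atlas: cost 13 + 10 + 9 = 32 ≤ 39, return 11 + 17 + 15 = 43.
Best is Mira, Canopus, and Atlas with total return 43.

43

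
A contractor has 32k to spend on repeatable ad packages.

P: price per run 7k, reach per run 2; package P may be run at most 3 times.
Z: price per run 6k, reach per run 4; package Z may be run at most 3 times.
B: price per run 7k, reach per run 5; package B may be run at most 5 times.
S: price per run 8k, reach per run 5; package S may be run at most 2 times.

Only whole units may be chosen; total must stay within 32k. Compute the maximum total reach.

B has the best ratio (5/7); taking only B gives at most 4×5 = 20 (stopped by the price limit).
Mixing does better — 3×Z and 2×B: price 32 ≤ 32, reach 3·4 + 2·5 = 22.

22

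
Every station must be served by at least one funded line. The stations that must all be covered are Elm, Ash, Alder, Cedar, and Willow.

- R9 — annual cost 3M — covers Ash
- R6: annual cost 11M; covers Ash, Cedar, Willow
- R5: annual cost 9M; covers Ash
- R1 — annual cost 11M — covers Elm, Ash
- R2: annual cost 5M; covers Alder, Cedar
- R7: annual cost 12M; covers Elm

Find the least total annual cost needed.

27

This is an integer covering problem.
The greedy cost-per-new-station heuristic would pick R2, R9, R6, and R1 for 30, but a cheaper cover exists.
Choose R6, R1, and R2: together they cover Elm, Ash, Alder, Cedar, Willow — every station.
Total annual cost: 11 + 11 + 5 = 27.
No cover costs less than 27.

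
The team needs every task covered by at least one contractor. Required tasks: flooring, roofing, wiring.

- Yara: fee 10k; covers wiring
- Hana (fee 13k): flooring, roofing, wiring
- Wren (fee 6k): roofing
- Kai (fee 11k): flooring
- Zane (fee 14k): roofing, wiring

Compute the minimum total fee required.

Hana alone covers flooring, roofing, wiring — every task.
Total fee: 13.

13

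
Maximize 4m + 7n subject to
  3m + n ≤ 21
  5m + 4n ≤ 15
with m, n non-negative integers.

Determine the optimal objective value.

21

Relaxing integrality, the LP optimum is 26.25 at (m,n) = (0, 3.75), which is not an integer point.
(m,n)=(0,3): 3·0+1·3=3≤21, 5·0+4·3=12≤15, objective 21.
(m,n)=(1,2): 3·1+1·2=5≤21, 5·1+4·2=13≤15, objective 18.
(m,n)=(0,2): 3·0+1·2=2≤21, 5·0+4·2=8≤15, objective 14.
Maximum is 21 at (m,n)=(0,3).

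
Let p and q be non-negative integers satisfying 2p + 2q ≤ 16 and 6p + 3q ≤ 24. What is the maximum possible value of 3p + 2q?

(p,q)=(0,8): 2·0+2·8=16≤16, 6·0+3·8=24≤24, objective 16.
(p,q)=(0,7): 2·0+2·7=14≤16, 6·0+3·7=21≤24, objective 14.
Maximum is 16 at (p,q)=(0,8).

16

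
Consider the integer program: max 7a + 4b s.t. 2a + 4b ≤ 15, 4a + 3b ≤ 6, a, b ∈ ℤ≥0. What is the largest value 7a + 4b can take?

(a,b)=(0,2): 2·0+4·2=8≤15, 4·0+3·2=6≤6, objective 8.
(a,b)=(1,0): 2·1+4·0=2≤15, 4·1+3·0=4≤6, objective 7.
(a,b)=(0,1): 2·0+4·1=4≤15, 4·0+3·1=3≤6, objective 4.
The best lattice point is (0,2), giving 8.

8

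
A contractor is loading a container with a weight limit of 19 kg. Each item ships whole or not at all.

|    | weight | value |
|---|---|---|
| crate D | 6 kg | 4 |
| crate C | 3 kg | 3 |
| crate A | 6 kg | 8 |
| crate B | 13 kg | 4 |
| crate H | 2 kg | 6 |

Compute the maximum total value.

Allowing fractional choices, the relaxed optimum would be about 21.6, but items are indivisible.
crate D + crate C + crate A + crate H: weight 6 + 3 + 6 + 2 = 17 ≤ 19, value 4 + 3 + 8 + 6 = 21.
crate C + crate A + crate H: weight 3 + 6 + 2 = 11 ≤ 19, value 3 + 8 + 6 = 17.
crate D + crate A + crate H: weight 6 + 6 + 2 = 14 ≤ 19, value 4 + 8 + 6 = 18.
Best is crate D, crate C, crate A, and crate H with total value 21.

21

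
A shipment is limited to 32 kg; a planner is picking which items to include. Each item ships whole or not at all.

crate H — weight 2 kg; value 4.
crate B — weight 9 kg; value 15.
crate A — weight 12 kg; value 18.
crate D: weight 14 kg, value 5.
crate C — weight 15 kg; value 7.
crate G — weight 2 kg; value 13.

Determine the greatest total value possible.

crate H + crate A + crate C + crate G: weight 2 + 12 + 15 + 2 = 31 ≤ 32, value 4 + 18 + 7 + 13 = 42.
crate B + crate A + crate G: weight 9 + 12 + 2 = 23 ≤ 32, value 15 + 18 + 13 = 46.
crate H + crate B + crate A + crate G: weight 2 + 9 + 12 + 2 = 25 ≤ 32, value 4 + 15 + 18 + 13 = 50.
Best is crate H, crate B, crate A, and crate G with total value 50.

50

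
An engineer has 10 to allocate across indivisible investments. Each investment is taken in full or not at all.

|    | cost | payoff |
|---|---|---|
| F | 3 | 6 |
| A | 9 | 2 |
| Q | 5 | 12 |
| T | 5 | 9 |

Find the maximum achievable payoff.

Take Q and T: cost 5 + 5 = 10 ≤ 10, payoff 12 + 9 = 21.
No other feasible combination does better.

21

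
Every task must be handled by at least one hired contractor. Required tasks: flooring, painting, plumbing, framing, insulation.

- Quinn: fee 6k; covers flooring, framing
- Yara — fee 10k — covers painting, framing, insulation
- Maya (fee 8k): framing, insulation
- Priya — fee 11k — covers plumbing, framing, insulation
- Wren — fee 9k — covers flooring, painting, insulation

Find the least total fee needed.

20

The greedy cost-per-new-task heuristic would pick Quinn, Wren, and Priya for 26, but a cheaper cover exists.
Choose Priya and Wren: together they cover flooring, painting, plumbing, framing, insulation — every task.
Total fee: 11 + 9 = 20.
No cover costs less than 20.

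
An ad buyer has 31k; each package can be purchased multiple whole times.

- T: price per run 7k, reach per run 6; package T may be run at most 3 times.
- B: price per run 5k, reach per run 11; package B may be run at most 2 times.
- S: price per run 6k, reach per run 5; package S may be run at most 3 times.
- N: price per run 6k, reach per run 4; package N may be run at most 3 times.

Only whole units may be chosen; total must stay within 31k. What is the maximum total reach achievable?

Take 3×T and 2×B: price 31 ≤ 31, reach 3·6 + 2·11 = 40.
B has the best ratio (11/5) and is taken to its limit of 2; remaining capacity is filled optimally with the others.

40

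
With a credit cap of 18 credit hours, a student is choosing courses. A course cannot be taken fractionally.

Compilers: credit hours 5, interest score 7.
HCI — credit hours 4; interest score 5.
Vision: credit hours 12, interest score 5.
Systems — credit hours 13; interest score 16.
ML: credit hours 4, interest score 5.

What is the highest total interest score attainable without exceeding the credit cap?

23

Allowing fractional choices, the relaxed optimum would be about 23.2, but courses are indivisible.
Compilers + Systems: credit hours 5 + 13 = 18 ≤ 18, interest score 7 + 16 = 23.
HCI + Systems: credit hours 4 + 13 = 17 ≤ 18, interest score 5 + 16 = 21.
Best is Compilers and Systems with total interest score 23.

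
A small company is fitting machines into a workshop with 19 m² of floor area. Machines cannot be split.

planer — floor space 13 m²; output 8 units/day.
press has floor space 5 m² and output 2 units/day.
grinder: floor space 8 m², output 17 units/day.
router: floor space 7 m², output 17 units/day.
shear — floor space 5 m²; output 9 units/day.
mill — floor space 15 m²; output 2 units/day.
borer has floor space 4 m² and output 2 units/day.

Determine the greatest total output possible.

36

grinder + router: floor space 8 + 7 = 15 ≤ 19, output 17 + 17 = 34.
grinder + router + borer: floor space 8 + 7 + 4 = 19 ≤ 19, output 17 + 17 + 2 = 36.
router + shear + borer: floor space 7 + 5 + 4 = 16 ≤ 19, output 17 + 9 + 2 = 28.
Best is grinder, router, and borer with total output 36.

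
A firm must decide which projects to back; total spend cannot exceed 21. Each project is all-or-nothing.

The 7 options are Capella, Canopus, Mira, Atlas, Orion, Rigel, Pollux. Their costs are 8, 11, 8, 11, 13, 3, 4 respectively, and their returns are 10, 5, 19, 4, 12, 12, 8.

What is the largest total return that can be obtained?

Take Capella, Mira, and Rigel: cost 8 + 8 + 3 = 19 ≤ 21, return 10 + 19 + 12 = 41.
No other feasible combination does better.

41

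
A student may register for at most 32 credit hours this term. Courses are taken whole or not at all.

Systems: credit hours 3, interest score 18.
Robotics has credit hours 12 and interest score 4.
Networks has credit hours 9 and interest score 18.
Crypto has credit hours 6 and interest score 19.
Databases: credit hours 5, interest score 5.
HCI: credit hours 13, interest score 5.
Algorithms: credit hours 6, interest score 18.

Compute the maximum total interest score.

78

Allowing fractional choices, the relaxed optimum would be about 79.2, but courses are indivisible.
Systems + Robotics + Crypto + Databases + Algorithms: credit hours 3 + 12 + 6 + 5 + 6 = 32 ≤ 32, interest score 18 + 4 + 19 + 5 + 18 = 64.
Systems + Networks + Crypto + Algorithms: credit hours 3 + 9 + 6 + 6 = 24 ≤ 32, interest score 18 + 18 + 19 + 18 = 73.
Systems + Networks + Crypto + Databases + Algorithms: credit hours 3 + 9 + 6 + 5 + 6 = 29 ≤ 32, interest score 18 + 18 + 19 + 5 + 18 = 78.
Best is Systems, Networks, Crypto, Databases, and Algorithms with total interest score 78.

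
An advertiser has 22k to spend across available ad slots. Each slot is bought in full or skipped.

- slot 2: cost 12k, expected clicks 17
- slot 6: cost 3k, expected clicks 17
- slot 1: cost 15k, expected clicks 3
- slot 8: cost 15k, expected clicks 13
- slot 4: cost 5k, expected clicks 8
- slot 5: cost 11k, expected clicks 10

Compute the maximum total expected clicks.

Take slot 2, slot 6, and slot 4: cost 12 + 3 + 5 = 20 ≤ 22, expected clicks 17 + 17 + 8 = 42.
No other feasible combination does better.

42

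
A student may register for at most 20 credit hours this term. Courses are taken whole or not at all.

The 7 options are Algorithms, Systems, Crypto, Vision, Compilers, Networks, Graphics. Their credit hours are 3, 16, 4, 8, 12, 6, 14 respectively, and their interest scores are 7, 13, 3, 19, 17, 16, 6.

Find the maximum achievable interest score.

42

This is a 0-1 knapsack instance.
Allowing fractional choices, the relaxed optimum would be about 46.2, but courses are indivisible.
Crypto + Vision + Networks: credit hours 4 + 8 + 6 = 18 ≤ 20, interest score 3 + 19 + 16 = 38.
Algorithms + Vision + Networks: credit hours 3 + 8 + 6 = 17 ≤ 20, interest score 7 + 19 + 16 = 42.
Best is Algorithms, Vision, and Networks with total interest score 42.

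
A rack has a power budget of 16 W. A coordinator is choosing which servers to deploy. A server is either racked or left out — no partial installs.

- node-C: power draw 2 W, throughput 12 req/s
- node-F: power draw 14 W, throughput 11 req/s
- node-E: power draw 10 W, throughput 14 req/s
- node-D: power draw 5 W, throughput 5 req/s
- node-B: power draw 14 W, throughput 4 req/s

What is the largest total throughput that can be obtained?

26

Allowing fractional choices, the relaxed optimum would be about 30.0, but servers are indivisible.
node-C + node-F: power draw 2 + 14 = 16 ≤ 16, throughput 12 + 11 = 23.
node-E + node-D: power draw 10 + 5 = 15 ≤ 16, throughput 14 + 5 = 19.
node-C + node-E: power draw 2 + 10 = 12 ≤ 16, throughput 12 + 14 = 26.
Best is node-C and node-E with total throughput 26.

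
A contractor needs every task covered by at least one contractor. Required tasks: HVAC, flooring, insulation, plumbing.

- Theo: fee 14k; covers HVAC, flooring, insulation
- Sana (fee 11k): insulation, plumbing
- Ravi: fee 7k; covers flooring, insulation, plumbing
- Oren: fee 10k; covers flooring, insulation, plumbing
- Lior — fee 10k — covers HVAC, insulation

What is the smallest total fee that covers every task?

Choose Ravi and Lior: together they cover HVAC, flooring, insulation, plumbing — every task.
Total fee: 7 + 10 = 17.
No cover costs less than 17.

17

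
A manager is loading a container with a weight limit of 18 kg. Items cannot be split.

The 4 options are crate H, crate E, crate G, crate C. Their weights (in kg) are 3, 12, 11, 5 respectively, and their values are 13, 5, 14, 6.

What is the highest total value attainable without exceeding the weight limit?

Allowing fractional choices, the relaxed optimum would be about 31.8, but items are indivisible.
crate H + crate C: weight 3 + 5 = 8 ≤ 18, value 13 + 6 = 19.
crate G + crate C: weight 11 + 5 = 16 ≤ 18, value 14 + 6 = 20.
crate H + crate G: weight 3 + 11 = 14 ≤ 18, value 13 + 14 = 27.
Best is crate H and crate G with total value 27.

27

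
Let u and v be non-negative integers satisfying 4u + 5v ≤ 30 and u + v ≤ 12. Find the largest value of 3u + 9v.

54

(u,v)=(0,6): 4·0+5·6=30≤30, 1·0+1·6=6≤12, objective 54.
(u,v)=(1,5): 4·1+5·5=29≤30, 1·1+1·5=6≤12, objective 48.
(u,v)=(0,5): 4·0+5·5=25≤30, 1·0+1·5=5≤12, objective 45.
No feasible integer point exceeds 54.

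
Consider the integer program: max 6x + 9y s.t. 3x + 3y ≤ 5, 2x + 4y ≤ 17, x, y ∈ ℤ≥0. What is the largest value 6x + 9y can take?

(x,y)=(0,1): 3·0+3·1=3≤5, 2·0+4·1=4≤17, objective 9.
(x,y)=(1,0): 3·1+3·0=3≤5, 2·1+4·0=2≤17, objective 6.
(x,y)=(0,0): 3·0+3·0=0≤5, 2·0+4·0=0≤17, objective 0.
Maximum is 9 at (x,y)=(0,1).

9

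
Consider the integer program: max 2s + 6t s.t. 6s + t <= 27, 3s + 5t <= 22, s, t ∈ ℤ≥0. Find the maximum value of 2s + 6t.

24

The continuous relaxation peaks at (0, 4.4) with value 26.40; rounding to a feasible lattice point costs some objective.
(s,t)=(0,4): 6·0+1·4=4≤27, 3·0+5·4=20≤22, objective 24.
(s,t)=(1,3): 6·1+1·3=9≤27, 3·1+5·3=18≤22, objective 20.
(s,t)=(0,3): 6·0+1·3=3≤27, 3·0+5·3=15≤22, objective 18.
No feasible integer point exceeds 24.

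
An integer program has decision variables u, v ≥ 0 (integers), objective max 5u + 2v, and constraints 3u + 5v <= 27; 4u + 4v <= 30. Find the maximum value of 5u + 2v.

35

Relaxing integrality, the LP optimum is 37.50 at (u,v) = (7.5, 0), which is not an integer point.
(u,v)=(7,0): 3·7+5·0=21≤27, 4·7+4·0=28≤30, objective 35.
(u,v)=(6,1): 3·6+5·1=23≤27, 4·6+4·1=28≤30, objective 32.
(u,v)=(6,0): 3·6+5·0=18≤27, 4·6+4·0=24≤30, objective 30.
No feasible integer point exceeds 35.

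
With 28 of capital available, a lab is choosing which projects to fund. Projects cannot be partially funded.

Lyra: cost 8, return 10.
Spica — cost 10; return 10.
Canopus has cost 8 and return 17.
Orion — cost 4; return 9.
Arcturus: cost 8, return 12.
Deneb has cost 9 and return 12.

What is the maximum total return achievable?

48

This is an integer program with binary decision variables.
Allowing fractional choices, the relaxed optimum would be about 48.7, but projects are indivisible.
Lyra + Canopus + Arcturus: cost 8 + 8 + 8 = 24 ≤ 28, return 10 + 17 + 12 = 39.
Canopus + Arcturus + Deneb: cost 8 + 8 + 9 = 25 ≤ 28, return 17 + 12 + 12 = 41.
Lyra + Canopus + Orion + Arcturus: cost 8 + 8 + 4 + 8 = 28 ≤ 28, return 10 + 17 + 9 + 12 = 48.
Best is Lyra, Canopus, Orion, and Arcturus with total return 48.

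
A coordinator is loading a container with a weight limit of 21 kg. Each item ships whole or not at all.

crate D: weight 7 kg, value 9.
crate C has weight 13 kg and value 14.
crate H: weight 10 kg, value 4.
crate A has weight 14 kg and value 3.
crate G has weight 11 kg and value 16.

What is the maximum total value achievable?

Allowing fractional choices, the relaxed optimum would be about 28.2, but items are indivisible.
crate D + crate C: weight 7 + 13 = 20 ≤ 21, value 9 + 14 = 23.
crate H + crate G: weight 10 + 11 = 21 ≤ 21, value 4 + 16 = 20.
crate D + crate G: weight 7 + 11 = 18 ≤ 21, value 9 + 16 = 25.
Best is crate D and crate G with total value 25.

25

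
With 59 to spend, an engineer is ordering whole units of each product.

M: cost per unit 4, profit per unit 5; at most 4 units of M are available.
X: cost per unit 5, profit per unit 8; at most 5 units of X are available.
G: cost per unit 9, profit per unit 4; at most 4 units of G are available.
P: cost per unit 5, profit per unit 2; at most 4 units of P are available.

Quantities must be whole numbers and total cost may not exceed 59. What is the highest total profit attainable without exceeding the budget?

This is a bounded integer knapsack.
Take 4×M, 5×X, and 2×G: cost 59 ≤ 59, profit 4·5 + 5·8 + 2·4 = 68.
X has the best ratio (8/5) and is taken to its limit of 5; remaining capacity is filled optimally with the others.

68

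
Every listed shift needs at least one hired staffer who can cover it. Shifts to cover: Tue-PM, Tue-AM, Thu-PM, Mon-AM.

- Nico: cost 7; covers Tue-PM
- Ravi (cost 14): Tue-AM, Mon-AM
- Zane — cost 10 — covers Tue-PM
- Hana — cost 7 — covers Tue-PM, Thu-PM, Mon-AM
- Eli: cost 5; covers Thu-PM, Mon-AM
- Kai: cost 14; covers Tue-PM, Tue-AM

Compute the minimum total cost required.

Choose Eli and Kai: together they cover Tue-PM, Tue-AM, Thu-PM, Mon-AM — every shift.
Total cost: 5 + 14 = 19.

19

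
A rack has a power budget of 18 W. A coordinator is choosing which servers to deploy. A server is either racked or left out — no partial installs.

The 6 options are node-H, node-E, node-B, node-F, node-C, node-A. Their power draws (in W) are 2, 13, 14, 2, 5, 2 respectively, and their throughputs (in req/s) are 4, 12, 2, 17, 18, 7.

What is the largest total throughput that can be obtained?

node-F + node-C + node-A: power draw 2 + 5 + 2 = 9 ≤ 18, throughput 17 + 18 + 7 = 42.
node-H + node-F + node-C: power draw 2 + 2 + 5 = 9 ≤ 18, throughput 4 + 17 + 18 = 39.
node-H + node-F + node-C + node-A: power draw 2 + 2 + 5 + 2 = 11 ≤ 18, throughput 4 + 17 + 18 + 7 = 46.
Best is node-H, node-F, node-C, and node-A with total throughput 46.

46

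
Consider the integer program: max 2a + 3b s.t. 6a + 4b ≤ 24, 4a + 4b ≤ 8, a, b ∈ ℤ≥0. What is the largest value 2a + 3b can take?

(a,b)=(0,2): 6·0+4·2=8≤24, 4·0+4·2=8≤8, objective 6.
(a,b)=(1,1): 6·1+4·1=10≤24, 4·1+4·1=8≤8, objective 5.
(a,b)=(0,1): 6·0+4·1=4≤24, 4·0+4·1=4≤8, objective 3.
Maximum is 6 at (a,b)=(0,2).

6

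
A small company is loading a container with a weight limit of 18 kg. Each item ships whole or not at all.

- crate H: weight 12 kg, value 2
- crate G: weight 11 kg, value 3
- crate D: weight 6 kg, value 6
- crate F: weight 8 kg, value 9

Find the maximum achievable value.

15

Allowing fractional choices, the relaxed optimum would be about 16.1, but items are indivisible.
crate F: weight 8 ≤ 18, value 9.
crate G + crate D: weight 11 + 6 = 17 ≤ 18, value 3 + 6 = 9.
crate D + crate F: weight 6 + 8 = 14 ≤ 18, value 6 + 9 = 15.
Best is crate D and crate F with total value 15.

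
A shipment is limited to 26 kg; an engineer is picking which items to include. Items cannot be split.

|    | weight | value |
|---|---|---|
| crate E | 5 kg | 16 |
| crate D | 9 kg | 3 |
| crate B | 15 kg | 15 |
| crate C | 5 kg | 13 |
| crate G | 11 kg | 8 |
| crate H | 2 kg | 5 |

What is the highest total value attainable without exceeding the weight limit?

This is a 0-1 knapsack instance.
crate E + crate B + crate C: weight 5 + 15 + 5 = 25 ≤ 26, value 16 + 15 + 13 = 44.
crate E + crate C + crate G: weight 5 + 5 + 11 = 21 ≤ 26, value 16 + 13 + 8 = 37.
crate E + crate C + crate G + crate H: weight 5 + 5 + 11 + 2 = 23 ≤ 26, value 16 + 13 + 8 + 5 = 42.
Best is crate E, crate B, and crate C with total value 44.

44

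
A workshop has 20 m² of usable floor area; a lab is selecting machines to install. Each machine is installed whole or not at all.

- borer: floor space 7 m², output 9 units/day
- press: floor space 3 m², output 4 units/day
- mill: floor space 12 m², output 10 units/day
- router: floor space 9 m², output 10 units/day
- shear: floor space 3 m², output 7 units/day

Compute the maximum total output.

26

Take borer, router, and shear: floor space 7 + 9 + 3 = 19 ≤ 20, output 9 + 10 + 7 = 26.
No other feasible combination does better.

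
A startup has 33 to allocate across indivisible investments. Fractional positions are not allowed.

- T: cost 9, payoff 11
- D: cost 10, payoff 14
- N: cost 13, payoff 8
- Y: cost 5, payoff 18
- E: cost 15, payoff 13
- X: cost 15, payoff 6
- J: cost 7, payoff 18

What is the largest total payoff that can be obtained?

This is a 0-1 knapsack instance.
Allowing fractional choices, the relaxed optimum would be about 62.7, but investments are indivisible.
T + D + Y + J: cost 9 + 10 + 5 + 7 = 31 ≤ 33, payoff 11 + 14 + 18 + 18 = 61.
D + Y + J: cost 10 + 5 + 7 = 22 ≤ 33, payoff 14 + 18 + 18 = 50.
Y + E + J: cost 5 + 15 + 7 = 27 ≤ 33, payoff 18 + 13 + 18 = 49.
Best is T, D, Y, and J with total payoff 61.

61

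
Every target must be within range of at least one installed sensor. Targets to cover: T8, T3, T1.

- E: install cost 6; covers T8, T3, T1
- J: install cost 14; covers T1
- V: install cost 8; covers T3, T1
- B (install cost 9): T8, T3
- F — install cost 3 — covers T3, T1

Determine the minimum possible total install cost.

6

The greedy cost-per-new-target heuristic would pick F and E for 9, but a cheaper cover exists.
E alone covers T8, T3, T1 — every target.
Total install cost: 6.
No cover costs less than 6.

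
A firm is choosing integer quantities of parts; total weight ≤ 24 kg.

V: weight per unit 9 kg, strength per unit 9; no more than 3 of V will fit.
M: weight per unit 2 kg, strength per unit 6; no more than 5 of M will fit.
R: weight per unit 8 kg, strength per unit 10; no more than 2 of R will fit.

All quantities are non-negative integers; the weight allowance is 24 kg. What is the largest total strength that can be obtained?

44

4×M and 2×R: weight 24 ≤ 24, strength 4·6 + 2·10 = 44.
5×M and 1×R: weight 18 ≤ 24, strength 5·6 + 1·10 = 40.
Best is 44.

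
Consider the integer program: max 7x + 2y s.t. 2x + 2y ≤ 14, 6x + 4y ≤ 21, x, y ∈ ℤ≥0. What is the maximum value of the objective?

21

(x,y)=(3,0) is feasible, giving 21.
(x,y)=(2,1) is feasible, giving 16.
(x,y)=(2,0) is feasible, giving 14.
The best lattice point is (3,0), giving 21.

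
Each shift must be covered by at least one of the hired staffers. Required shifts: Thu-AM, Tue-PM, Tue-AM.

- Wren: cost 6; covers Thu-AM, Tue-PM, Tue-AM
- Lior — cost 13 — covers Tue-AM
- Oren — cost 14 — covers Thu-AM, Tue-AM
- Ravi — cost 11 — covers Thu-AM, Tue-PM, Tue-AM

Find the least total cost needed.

Wren alone covers Thu-AM, Tue-PM, Tue-AM — every shift.
Total cost: 6.

6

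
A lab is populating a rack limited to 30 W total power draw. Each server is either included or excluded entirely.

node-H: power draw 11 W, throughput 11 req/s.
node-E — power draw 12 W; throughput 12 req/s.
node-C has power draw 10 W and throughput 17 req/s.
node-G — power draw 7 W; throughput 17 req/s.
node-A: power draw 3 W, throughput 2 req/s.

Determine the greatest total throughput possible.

This is a 0-1 knapsack instance.
Take node-E, node-C, and node-G: power draw 12 + 10 + 7 = 29 ≤ 30, throughput 12 + 17 + 17 = 46.
No other feasible combination does better.

46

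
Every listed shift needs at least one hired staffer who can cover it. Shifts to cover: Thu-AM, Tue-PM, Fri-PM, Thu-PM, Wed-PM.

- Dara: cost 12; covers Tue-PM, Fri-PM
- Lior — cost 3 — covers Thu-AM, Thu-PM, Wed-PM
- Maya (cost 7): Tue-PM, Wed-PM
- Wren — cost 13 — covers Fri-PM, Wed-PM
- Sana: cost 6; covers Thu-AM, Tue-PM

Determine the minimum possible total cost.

15

Choose Dara and Lior: together they cover Thu-AM, Tue-PM, Fri-PM, Thu-PM, Wed-PM — every shift.
Total cost: 12 + 3 = 15.
No cover costs less than 15.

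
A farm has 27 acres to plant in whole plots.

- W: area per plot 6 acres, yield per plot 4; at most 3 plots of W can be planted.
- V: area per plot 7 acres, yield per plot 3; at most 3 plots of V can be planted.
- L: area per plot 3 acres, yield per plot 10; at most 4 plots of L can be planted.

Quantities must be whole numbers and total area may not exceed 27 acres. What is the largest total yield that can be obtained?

2×W and 4×L: area 24 ≤ 27, yield 2·4 + 4·10 = 48.
1×W, 1×V, and 4×L: area 25 ≤ 27, yield 1·4 + 1·3 + 4·10 = 47.
Best is 48.

48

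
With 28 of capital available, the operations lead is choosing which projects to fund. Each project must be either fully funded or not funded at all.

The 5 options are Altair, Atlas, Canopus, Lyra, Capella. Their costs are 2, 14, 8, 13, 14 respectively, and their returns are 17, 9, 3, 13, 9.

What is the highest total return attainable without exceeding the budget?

33

This is an integer program with binary decision variables.
Take Altair, Canopus, and Lyra: cost 2 + 8 + 13 = 23 ≤ 28, return 17 + 3 + 13 = 33.
No other feasible combination does better.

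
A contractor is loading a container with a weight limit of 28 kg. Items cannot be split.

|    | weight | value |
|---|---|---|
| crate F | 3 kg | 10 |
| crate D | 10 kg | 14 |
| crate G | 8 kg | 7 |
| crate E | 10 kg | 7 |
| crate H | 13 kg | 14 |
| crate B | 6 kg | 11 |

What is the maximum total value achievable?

crate F + crate D + crate H: weight 3 + 10 + 13 = 26 ≤ 28, value 10 + 14 + 14 = 38.
crate F + crate D + crate B: weight 3 + 10 + 6 = 19 ≤ 28, value 10 + 14 + 11 = 35.
crate F + crate D + crate G + crate B: weight 3 + 10 + 8 + 6 = 27 ≤ 28, value 10 + 14 + 7 + 11 = 42.
Best is crate F, crate D, crate G, and crate B with total value 42.

42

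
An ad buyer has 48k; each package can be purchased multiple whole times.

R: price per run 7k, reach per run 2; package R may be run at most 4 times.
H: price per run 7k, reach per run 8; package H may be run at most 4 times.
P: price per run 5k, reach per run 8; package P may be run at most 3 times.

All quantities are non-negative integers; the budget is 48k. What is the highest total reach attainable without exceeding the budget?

56

This is a bounded integer knapsack.
P has the best ratio (8/5); taking only P gives at most 3×8 = 24 (stopped by the supply cap of 3).
Mixing does better — 4×H and 3×P: price 43 ≤ 48, reach 4·8 + 3·8 = 56.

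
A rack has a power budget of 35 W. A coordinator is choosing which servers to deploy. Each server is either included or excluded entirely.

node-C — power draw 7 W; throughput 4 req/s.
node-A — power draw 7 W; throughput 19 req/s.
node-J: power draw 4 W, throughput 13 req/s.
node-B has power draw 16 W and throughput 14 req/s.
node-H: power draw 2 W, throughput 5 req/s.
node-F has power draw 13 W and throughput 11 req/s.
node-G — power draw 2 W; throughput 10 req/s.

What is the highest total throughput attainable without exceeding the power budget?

Allowing fractional choices, the relaxed optimum would be about 64.4, but servers are indivisible.
node-A + node-J + node-H + node-F + node-G: power draw 7 + 4 + 2 + 13 + 2 = 28 ≤ 35, throughput 19 + 13 + 5 + 11 + 10 = 58.
node-C + node-A + node-J + node-H + node-F + node-G: power draw 7 + 7 + 4 + 2 + 13 + 2 = 35 ≤ 35, throughput 4 + 19 + 13 + 5 + 11 + 10 = 62.
node-A + node-J + node-B + node-H + node-G: power draw 7 + 4 + 16 + 2 + 2 = 31 ≤ 35, throughput 19 + 13 + 14 + 5 + 10 = 61.
Best is node-C, node-A, node-J, node-H, node-F, and node-G with total throughput 62.

62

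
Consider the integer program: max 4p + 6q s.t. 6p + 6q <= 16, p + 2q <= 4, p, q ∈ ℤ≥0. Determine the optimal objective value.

Relaxing integrality, the LP optimum is 13.33 at (p,q) = (1.33, 1.33), which is not an integer point.
(p,q)=(0,2): 6·0+6·2=12≤16, 1·0+2·2=4≤4, objective 12.
(p,q)=(1,1): 6·1+6·1=12≤16, 1·1+2·1=3≤4, objective 10.
(p,q)=(2,0): 6·2+6·0=12≤16, 1·2+2·0=2≤4, objective 8.
The best lattice point is (0,2), giving 12.

12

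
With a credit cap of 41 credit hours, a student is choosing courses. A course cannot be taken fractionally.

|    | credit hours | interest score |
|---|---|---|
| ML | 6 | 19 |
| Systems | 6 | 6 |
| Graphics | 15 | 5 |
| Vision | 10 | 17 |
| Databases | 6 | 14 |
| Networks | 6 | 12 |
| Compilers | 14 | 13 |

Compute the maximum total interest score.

ML + Systems + Databases + Networks + Compilers: credit hours 6 + 6 + 6 + 6 + 14 = 38 ≤ 41, interest score 19 + 6 + 14 + 12 + 13 = 64.
ML + Systems + Vision + Databases + Networks: credit hours 6 + 6 + 10 + 6 + 6 = 34 ≤ 41, interest score 19 + 6 + 17 + 14 + 12 = 68.
Best is ML, Systems, Vision, Databases, and Networks with total interest score 68.

68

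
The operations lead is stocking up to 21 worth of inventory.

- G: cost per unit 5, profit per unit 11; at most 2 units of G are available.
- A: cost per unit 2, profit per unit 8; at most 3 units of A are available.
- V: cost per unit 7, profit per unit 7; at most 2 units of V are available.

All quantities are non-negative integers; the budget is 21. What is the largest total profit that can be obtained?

This is a bounded integer knapsack.
A has the best ratio (8/2); taking only A gives at most 3×8 = 24 (stopped by the supply cap of 3).
Mixing does better — 2×G and 3×A: cost 16 ≤ 21, profit 2·11 + 3·8 = 46.

46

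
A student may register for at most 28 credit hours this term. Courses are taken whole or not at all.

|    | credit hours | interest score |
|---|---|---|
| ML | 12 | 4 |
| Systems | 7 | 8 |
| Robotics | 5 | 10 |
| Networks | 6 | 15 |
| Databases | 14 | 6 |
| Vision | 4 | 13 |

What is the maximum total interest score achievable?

This is a 0-1 knapsack instance.
Allowing fractional choices, the relaxed optimum would be about 48.6, but courses are indivisible.
Systems + Robotics + Networks + Vision: credit hours 7 + 5 + 6 + 4 = 22 ≤ 28, interest score 8 + 10 + 15 + 13 = 46.
ML + Robotics + Networks + Vision: credit hours 12 + 5 + 6 + 4 = 27 ≤ 28, interest score 4 + 10 + 15 + 13 = 42.
Best is Systems, Robotics, Networks, and Vision with total interest score 46.

46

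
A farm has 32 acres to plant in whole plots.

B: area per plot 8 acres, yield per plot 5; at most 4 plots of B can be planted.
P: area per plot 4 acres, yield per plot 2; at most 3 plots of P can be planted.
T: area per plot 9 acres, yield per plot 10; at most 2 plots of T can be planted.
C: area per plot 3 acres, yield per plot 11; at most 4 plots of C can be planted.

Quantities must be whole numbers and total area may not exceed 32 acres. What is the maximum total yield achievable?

64

Take 2×T and 4×C: area 30 ≤ 32, yield 2·10 + 4·11 = 64.
C has the best ratio (11/3) and is taken to its limit of 4; remaining capacity is filled optimally with the others.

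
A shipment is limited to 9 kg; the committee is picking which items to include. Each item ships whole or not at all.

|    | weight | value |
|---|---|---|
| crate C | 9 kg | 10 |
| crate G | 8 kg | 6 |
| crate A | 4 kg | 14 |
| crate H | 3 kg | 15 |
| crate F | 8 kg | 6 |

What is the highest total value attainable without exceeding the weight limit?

Allowing fractional choices, the relaxed optimum would be about 31.2, but items are indivisible.
crate H: weight 3 ≤ 9, value 15.
crate A + crate H: weight 4 + 3 = 7 ≤ 9, value 14 + 15 = 29.
Best is crate A and crate H with total value 29.

29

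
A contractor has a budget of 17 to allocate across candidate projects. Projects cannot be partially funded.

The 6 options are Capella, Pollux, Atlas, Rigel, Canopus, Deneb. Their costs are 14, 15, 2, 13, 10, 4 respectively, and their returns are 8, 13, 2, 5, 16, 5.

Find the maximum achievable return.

Allowing fractional choices, the relaxed optimum would be about 23.9, but projects are indivisible.
Canopus + Deneb: cost 10 + 4 = 14 ≤ 17, return 16 + 5 = 21.
Atlas + Canopus: cost 2 + 10 = 12 ≤ 17, return 2 + 16 = 18.
Atlas + Canopus + Deneb: cost 2 + 10 + 4 = 16 ≤ 17, return 2 + 16 + 5 = 23.
Best is Atlas, Canopus, and Deneb with total return 23.

23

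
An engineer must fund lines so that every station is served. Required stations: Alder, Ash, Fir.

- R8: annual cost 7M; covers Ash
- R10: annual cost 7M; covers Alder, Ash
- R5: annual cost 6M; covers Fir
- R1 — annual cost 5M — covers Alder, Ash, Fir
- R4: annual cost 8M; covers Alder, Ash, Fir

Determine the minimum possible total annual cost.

5

This is a weighted set-cover instance.
R1 alone covers Alder, Ash, Fir — every station.
Total annual cost: 5.
No cover costs less than 5.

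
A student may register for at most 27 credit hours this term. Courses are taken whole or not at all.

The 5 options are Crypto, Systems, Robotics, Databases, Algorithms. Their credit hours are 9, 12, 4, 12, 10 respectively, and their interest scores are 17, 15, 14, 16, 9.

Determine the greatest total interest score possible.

47

Crypto + Systems + Robotics: credit hours 9 + 12 + 4 = 25 ≤ 27, interest score 17 + 15 + 14 = 46.
Crypto + Robotics + Databases: credit hours 9 + 4 + 12 = 25 ≤ 27, interest score 17 + 14 + 16 = 47.
Best is Crypto, Robotics, and Databases with total interest score 47.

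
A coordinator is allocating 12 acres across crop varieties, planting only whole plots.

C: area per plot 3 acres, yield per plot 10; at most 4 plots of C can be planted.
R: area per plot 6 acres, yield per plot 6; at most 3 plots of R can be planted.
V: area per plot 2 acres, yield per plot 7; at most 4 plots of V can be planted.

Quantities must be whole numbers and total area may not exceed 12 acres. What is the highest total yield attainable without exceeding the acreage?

41

This is a bounded integer knapsack.
Take 2×C and 3×V: area 12 ≤ 12, yield 2·10 + 3·7 = 41.
No other integer combination yields more.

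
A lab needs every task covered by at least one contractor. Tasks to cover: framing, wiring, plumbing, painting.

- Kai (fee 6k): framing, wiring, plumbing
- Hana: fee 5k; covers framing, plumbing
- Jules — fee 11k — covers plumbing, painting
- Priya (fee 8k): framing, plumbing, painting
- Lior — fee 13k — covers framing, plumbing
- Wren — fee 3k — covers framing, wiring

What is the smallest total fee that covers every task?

11

Choose Priya and Wren: together they cover framing, wiring, plumbing, painting — every task.
Total fee: 8 + 3 = 11.
No cover costs less than 11.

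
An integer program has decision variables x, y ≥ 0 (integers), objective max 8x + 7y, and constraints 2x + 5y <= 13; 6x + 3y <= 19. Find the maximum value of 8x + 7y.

(x,y)=(3,0) is feasible, giving 24.
(x,y)=(2,1) is feasible, giving 23.
(x,y)=(1,2) is feasible, giving 22.
No feasible integer point exceeds 24.

24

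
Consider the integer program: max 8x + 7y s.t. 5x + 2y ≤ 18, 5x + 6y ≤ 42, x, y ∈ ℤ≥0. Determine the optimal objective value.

(x,y)=(1,6): 5·1+2·6=17≤18, 5·1+6·6=41≤42, objective 50.
(x,y)=(0,7): 5·0+2·7=14≤18, 5·0+6·7=42≤42, objective 49.
(x,y)=(1,5): 5·1+2·5=15≤18, 5·1+6·5=35≤42, objective 43.
Maximum is 50 at (x,y)=(1,6).

50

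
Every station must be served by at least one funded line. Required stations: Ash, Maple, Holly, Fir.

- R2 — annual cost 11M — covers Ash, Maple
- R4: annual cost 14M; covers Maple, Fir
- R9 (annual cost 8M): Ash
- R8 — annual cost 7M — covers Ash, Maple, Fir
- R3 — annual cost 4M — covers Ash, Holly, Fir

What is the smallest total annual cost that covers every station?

This is an integer covering problem.
Choose R8 and R3: together they cover Ash, Maple, Holly, Fir — every station.
Total annual cost: 7 + 4 = 11.
No cover costs less than 11.

11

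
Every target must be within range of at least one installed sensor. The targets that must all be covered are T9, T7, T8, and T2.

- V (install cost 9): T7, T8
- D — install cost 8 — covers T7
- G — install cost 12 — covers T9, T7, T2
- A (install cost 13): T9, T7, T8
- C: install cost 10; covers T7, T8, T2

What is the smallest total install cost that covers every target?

21

The greedy cost-per-new-target heuristic would pick C and G for 22, but a cheaper cover exists.
Choose V and G: together they cover T9, T7, T8, T2 — every target.
Total install cost: 9 + 12 = 21.
No cover costs less than 21.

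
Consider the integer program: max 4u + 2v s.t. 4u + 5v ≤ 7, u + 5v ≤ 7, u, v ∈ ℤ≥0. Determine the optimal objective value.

4

The continuous relaxation peaks at (1.75, 0) with value 7.00; rounding to a feasible lattice point costs some objective.
(u,v)=(1,0): 4·1+5·0=4≤7, 1·1+5·0=1≤7, objective 4.
(u,v)=(0,1): 4·0+5·1=5≤7, 1·0+5·1=5≤7, objective 2.
(u,v)=(0,0): 4·0+5·0=0≤7, 1·0+5·0=0≤7, objective 0.
The best lattice point is (1,0), giving 4.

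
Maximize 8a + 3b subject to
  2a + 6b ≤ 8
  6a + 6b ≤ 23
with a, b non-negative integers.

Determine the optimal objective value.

24

(a,b)=(3,0): 2·3+6·0=6≤8, 6·3+6·0=18≤23, objective 24.
(a,b)=(2,0): 2·2+6·0=4≤8, 6·2+6·0=12≤23, objective 16.
The best lattice point is (3,0), giving 24.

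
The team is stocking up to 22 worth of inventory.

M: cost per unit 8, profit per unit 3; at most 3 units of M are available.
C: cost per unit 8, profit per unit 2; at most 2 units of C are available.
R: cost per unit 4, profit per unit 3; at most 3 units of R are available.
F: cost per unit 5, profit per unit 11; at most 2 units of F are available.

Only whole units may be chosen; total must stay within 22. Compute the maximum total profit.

31

F has the best ratio (11/5); taking only F gives at most 2×11 = 22 (stopped by the supply cap of 2).
Mixing does better — 3×R and 2×F: cost 22 ≤ 22, profit 3·3 + 2·11 = 31.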